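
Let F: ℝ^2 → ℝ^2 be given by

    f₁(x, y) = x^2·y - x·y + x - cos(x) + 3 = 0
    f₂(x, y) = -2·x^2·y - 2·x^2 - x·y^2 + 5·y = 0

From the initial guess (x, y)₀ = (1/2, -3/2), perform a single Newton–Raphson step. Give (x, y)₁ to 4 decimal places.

(-1.3555, -0.4907)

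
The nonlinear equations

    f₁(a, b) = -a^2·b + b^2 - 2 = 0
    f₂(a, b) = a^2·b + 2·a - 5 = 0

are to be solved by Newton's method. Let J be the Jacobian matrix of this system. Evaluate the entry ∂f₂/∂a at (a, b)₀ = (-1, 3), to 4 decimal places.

-4.0000

∂f₂/∂a = 2·a·b + 2.
At (-1, 3) this is -4.0000.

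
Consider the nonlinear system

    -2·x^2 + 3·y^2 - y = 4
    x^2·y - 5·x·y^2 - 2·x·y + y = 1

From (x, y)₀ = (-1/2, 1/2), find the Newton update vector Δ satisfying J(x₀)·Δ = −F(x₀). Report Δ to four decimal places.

At (-1/2, 1/2): F = (-4.2500, 0.7500).
Jacobian J = [[-4·x, 6·y - 1], [2·x·y - 5·y^2 - 2·y, x^2 - 10·x·y - 2·x + 1]].
At the point, J = [[2.0000, 2.0000], [-2.7500, 4.7500]] (det J = 15.0000).
Solving J·Δ = −F gives Δ = (1.4458, 0.6792).

(1.4458, 0.6792)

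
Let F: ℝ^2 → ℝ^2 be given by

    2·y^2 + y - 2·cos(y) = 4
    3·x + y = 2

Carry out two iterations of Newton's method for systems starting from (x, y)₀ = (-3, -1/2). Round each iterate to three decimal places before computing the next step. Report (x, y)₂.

(1.316, -1.949)

At (-3, -1/2): F = (-5.75517, -11.500).
Jacobian J = [[0, 4·y + 2·sin(y) + 1], [3, 1]].
At the point, J = [[0.000, -1.95885], [3.000, 1.000]] (det J = 5.87655).
Solving J·Δ = −F gives Δ = (4.813, -2.938).
Then the next iterate is (x, y)₁ = (1.813, -3.438).
Round to (1.813, -3.438) and repeat: F = (18.11447, 0.001), J = [[0.000, -12.16783], [3.000, 1.000]].
Δ = (-0.497, 1.489), so (x, y)₂ = (1.316, -1.949).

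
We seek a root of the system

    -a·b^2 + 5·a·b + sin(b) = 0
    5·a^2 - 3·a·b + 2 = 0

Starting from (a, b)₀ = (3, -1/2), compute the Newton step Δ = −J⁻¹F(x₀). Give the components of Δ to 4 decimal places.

(-1.5681, 0.2340)

At (3, -1/2): F = (-8.729426, 51.5000).
Jacobian J = [[-b^2 + 5·b, -2·a·b + 5·a + cos(b)], [10·a - 3·b, -3·a]].
At the point, J = [[-2.7500, 18.877583], [31.5000, -9.0000]] (det J = -569.893851).
Solving J·Δ = −F gives Δ = (-1.5681, 0.2340).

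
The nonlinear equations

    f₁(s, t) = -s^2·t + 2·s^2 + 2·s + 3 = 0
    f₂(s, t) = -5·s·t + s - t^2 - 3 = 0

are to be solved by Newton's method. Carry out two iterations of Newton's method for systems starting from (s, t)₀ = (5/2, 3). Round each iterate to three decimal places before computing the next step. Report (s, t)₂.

(18.709, 45.055)

At (5/2, 3): F = (1.750, -47.000).
Jacobian J = [[-2·s·t + 4·s + 2, -s^2], [-5·t + 1, -5·s - 2·t]].
At the point, J = [[-3.000, -6.250], [-14.000, -18.500]] (det J = -32.000).
Solving J·Δ = −F gives Δ = (-10.191, 5.172).
Then the next iterate is (s, t)₁ = (-7.691, 8.172).
Round to (-7.691, 8.172) and repeat: F = (-377.46494, 236.78168), J = [[96.93770, -59.15148], [-39.860, 22.111]].
Δ = (26.400, 36.883), so (s, t)₂ = (18.709, 45.055).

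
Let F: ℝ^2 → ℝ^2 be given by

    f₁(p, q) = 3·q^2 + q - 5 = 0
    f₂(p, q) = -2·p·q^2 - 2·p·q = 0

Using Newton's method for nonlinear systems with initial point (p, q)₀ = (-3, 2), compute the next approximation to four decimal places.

At (-3, 2): F = (9.0000, 36.0000).
Jacobian J = [[0, 6·q + 1], [-2·q^2 - 2·q, -4·p·q - 2·p]].
At the point, J = [[0.0000, 13.0000], [-12.0000, 30.0000]] (det J = 156.0000).
Solving J·Δ = −F gives Δ = (1.2692, -0.6923).
Then the next iterate is (p, q)₁ = (-1.7308, 1.3077).

(-1.7308, 1.3077)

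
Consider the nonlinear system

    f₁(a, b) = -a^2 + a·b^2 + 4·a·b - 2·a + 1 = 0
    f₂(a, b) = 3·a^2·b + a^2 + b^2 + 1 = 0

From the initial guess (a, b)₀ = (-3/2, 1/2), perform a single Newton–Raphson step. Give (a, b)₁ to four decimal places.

(-0.2455, 0.8270)

At (-3/2, 1/2): F = (-1.6250, 6.8750).
Jacobian J = [[-2·a + b^2 + 4·b - 2, 2·a·b + 4·a], [6·a·b + 2·a, 3·a^2 + 2·b]].
At the point, J = [[3.2500, -7.5000], [-7.5000, 7.7500]] (det J = -31.0625).
Solving J·Δ = −F gives Δ = (1.2545, 0.3270).
Then the next iterate is (a, b)₁ = (-0.2455, 0.8270).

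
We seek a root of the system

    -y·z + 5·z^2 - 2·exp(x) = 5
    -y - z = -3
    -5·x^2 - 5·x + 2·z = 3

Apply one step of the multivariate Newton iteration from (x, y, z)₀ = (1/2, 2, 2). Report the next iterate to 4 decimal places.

At (1/2, 2, 2): F = (7.702557, -1.0000, -2.7500).
Jacobian J = [[-2·exp(x), -z, -y + 10·z], [0, -1, -1], [-10·x - 5, 0, 2]].
At the point, J = [[-3.297443, -2.0000, 18.0000], [0.0000, -1.0000, -1.0000], [-10.0000, 0.0000, 2.0000]] (det J = -193.405115).
Solving J·Δ = −F gives Δ = (-0.3847, -0.4514, -0.5486).
Then the next iterate is (x, y, z)₁ = (0.1153, 1.5486, 1.4514).

(0.1153, 1.5486, 1.4514)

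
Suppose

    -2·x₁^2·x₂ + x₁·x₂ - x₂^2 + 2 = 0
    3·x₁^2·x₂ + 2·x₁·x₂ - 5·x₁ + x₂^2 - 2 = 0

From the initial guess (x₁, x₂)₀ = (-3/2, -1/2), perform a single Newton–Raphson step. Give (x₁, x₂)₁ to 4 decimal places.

(0.3942, -0.8759)

At (-3/2, -1/2): F = (4.7500, 3.8750).
Jacobian J = [[-4·x₁·x₂ + x₂, -2·x₁^2 + x₁ - 2·x₂], [6·x₁·x₂ + 2·x₂ - 5, 3·x₁^2 + 2·x₁ + 2·x₂]].
At the point, J = [[-3.5000, -5.0000], [-1.5000, 2.7500]] (det J = -17.1250).
Solving J·Δ = −F gives Δ = (1.8942, -0.3759).
Then the next iterate is (x₁, x₂)₁ = (0.3942, -0.8759).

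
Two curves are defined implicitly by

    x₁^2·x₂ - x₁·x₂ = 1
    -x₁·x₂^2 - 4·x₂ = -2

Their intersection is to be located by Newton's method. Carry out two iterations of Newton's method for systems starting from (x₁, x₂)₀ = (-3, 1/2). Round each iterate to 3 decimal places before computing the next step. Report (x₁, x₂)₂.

(-0.902, 0.572)

At (-3, 1/2): F = (5.000, 0.750).
Jacobian J = [[2·x₁·x₂ - x₂, x₁^2 - x₁], [-x₂^2, -2·x₁·x₂ - 4]].
At the point, J = [[-3.500, 12.000], [-0.250, -1.000]] (det J = 6.500).
Solving J·Δ = −F gives Δ = (2.154, 0.212).
Then the next iterate is (x₁, x₂)₁ = (-0.846, 0.712).
Round to (-0.846, 0.712) and repeat: F = (0.11194, -0.41913), J = [[-1.91670, 1.56172], [-0.50694, -2.79530]].
Δ = (-0.056, -0.140), so (x₁, x₂)₂ = (-0.902, 0.572).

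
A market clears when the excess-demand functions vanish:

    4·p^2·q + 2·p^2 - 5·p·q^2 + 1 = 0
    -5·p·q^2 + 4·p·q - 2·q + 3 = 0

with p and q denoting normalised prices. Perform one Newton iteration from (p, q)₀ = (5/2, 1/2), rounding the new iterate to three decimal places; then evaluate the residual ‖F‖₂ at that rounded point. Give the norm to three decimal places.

0.927

At (5/2, 1/2): F = (22.875, 3.875).
Jacobian J = [[8·p·q + 4·p - 5·q^2, 4·p^2 - 10·p·q], [-5·q^2 + 4·q, -10·p·q + 4·p - 2]].
At the point, J = [[18.750, 12.500], [0.750, -4.500]] (det J = -93.750).
Solving J·Δ = −F gives Δ = (-1.615, 0.592).
Then the next iterate is (p, q)₁ = (0.885, 1.092).
Re-evaluating at (0.885, 1.092): F = (0.71092, -0.59497), so ‖F‖₂ = 0.927.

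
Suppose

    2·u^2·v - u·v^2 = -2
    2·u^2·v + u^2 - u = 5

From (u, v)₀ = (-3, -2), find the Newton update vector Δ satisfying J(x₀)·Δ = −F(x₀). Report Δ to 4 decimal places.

(0.8605, 0.7984)

At (-3, -2): F = (-22.0000, -29.0000).
Jacobian J = [[4·u·v - v^2, 2·u^2 - 2·u·v], [4·u·v + 2·u - 1, 2·u^2]].
At the point, J = [[20.0000, 6.0000], [17.0000, 18.0000]] (det J = 258.0000).
Solving J·Δ = −F gives Δ = (0.8605, 0.7984).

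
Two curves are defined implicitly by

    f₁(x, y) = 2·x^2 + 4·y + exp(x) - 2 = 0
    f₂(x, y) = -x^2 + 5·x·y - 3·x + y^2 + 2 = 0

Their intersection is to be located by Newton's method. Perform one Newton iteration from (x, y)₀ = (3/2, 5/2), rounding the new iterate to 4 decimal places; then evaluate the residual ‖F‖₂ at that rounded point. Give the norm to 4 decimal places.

7.7576

At (3/2, 5/2): F = (16.981689, 20.2500).
Jacobian J = [[4·x + exp(x), 4], [-2·x + 5·y - 3, 5·x + 2·y]].
At the point, J = [[10.481689, 4.0000], [6.5000, 12.5000]] (det J = 105.021113).
Solving J·Δ = −F gives Δ = (-1.2499, -0.9700).
Then the next iterate is (x, y)₁ = (0.2501, 1.5300).
Re-evaluating at (0.2501, 1.5300): F = (5.529254, 5.441315), so ‖F‖₂ = 7.7576.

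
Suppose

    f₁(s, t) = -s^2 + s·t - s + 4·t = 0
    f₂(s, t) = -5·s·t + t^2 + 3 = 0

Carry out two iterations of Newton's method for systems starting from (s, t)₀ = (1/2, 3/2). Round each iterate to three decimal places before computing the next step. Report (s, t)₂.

(1.754, 0.720)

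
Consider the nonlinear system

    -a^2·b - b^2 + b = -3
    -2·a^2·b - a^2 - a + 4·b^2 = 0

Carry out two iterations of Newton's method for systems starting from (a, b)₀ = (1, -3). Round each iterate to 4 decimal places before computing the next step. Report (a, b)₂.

(-0.3971, -0.9494)

At (1, -3): F = (-6.0000, 40.0000).
Jacobian J = [[-2·a·b, -a^2 - 2·b + 1], [-4·a·b - 2·a - 1, -2·a^2 + 8·b]].
At the point, J = [[6.0000, 6.0000], [9.0000, -26.0000]] (det J = -210.0000).
Solving J·Δ = −F gives Δ = (-0.4000, 1.4000).
Then the next iterate is (a, b)₁ = (0.6000, -1.6000).
Round to (0.6000, -1.6000) and repeat: F = (-0.5840, 10.4320), J = [[1.9200, 3.8400], [1.6400, -13.5200]].
Δ = (-0.9971, 0.6506), so (a, b)₂ = (-0.3971, -0.9494).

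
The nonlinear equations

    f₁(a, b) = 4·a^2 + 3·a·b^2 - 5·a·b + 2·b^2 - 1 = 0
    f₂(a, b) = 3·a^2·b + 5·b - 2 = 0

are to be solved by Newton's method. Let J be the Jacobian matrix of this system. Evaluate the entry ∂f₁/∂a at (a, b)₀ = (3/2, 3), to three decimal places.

24.000

∂f₁/∂a = 8·a + 3·b^2 - 5·b.
At (3/2, 3) this is 24.000.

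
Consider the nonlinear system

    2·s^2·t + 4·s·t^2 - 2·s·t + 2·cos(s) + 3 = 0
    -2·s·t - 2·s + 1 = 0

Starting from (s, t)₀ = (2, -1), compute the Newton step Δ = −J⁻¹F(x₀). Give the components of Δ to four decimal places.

(0.8295, 0.2500)

At (2, -1): F = (6.167706, 1.0000).
Jacobian J = [[4·s·t + 4·t^2 - 2·t - 2·sin(s), 2·s^2 + 8·s·t - 2·s], [-2·t - 2, -2·s]].
At the point, J = [[-3.818595, -12.0000], [0.0000, -4.0000]] (det J = 15.274379).
Solving J·Δ = −F gives Δ = (0.8295, 0.2500).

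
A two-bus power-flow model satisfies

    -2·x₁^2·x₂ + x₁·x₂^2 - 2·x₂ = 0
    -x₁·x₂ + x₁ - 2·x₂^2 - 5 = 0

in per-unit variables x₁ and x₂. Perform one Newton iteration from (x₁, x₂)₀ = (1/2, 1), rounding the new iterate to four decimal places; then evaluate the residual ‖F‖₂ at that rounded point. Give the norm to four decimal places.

4.8220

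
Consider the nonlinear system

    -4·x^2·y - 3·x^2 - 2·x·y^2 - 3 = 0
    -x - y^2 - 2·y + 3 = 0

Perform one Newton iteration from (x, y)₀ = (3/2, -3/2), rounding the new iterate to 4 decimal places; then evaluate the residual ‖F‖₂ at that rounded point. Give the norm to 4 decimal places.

2.5356

At (3/2, -3/2): F = (-3.0000, 2.2500).
Jacobian J = [[-8·x·y - 6·x - 2·y^2, -4·x^2 - 4·x·y], [-1, -2·y - 2]].
At the point, J = [[4.5000, 0.0000], [-1.0000, 1.0000]] (det J = 4.5000).
Solving J·Δ = −F gives Δ = (0.6667, -1.5833).
Then the next iterate is (x, y)₁ = (2.1667, -3.0833).
Re-evaluating at (2.1667, -3.0833): F = (-0.380965, -2.506839), so ‖F‖₂ = 2.5356.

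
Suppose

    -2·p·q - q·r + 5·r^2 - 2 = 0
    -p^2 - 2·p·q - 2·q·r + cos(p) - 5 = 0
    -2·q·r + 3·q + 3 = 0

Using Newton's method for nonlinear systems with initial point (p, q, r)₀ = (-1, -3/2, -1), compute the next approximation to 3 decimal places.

(0.295, -0.896, -0.506)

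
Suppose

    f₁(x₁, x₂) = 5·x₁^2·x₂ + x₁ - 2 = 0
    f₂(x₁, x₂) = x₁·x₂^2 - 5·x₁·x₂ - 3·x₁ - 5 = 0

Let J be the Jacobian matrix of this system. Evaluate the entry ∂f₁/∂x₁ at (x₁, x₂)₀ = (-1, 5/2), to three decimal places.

-24.000

∂f₁/∂x₁ = 10·x₁·x₂ + 1.
At (-1, 5/2) this is -24.000.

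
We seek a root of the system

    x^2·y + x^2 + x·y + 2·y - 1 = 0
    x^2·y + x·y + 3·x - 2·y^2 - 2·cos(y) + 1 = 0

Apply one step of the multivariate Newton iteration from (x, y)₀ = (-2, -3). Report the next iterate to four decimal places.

(-1.2530, -1.6837)

At (-2, -3): F = (-9.0000, -27.020015).
Jacobian J = [[2·x·y + 2·x + y, x^2 + x + 2], [2·x·y + y + 3, x^2 + x - 4·y + 2·sin(y)]].
At the point, J = [[5.0000, 4.0000], [12.0000, 13.717760]] (det J = 20.588800).
Solving J·Δ = −F gives Δ = (0.7470, 1.3163).
Then the next iterate is (x, y)₁ = (-1.2530, -1.6837).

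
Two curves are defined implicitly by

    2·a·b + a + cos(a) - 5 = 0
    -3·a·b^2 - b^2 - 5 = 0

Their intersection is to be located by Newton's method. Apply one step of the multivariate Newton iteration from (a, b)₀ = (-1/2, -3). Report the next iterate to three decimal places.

(-0.175, -6.092)

At (-1/2, -3): F = (-1.62242, -0.500).
Jacobian J = [[2·b - sin(a) + 1, 2·a], [-3·b^2, -6·a·b - 2·b]].
At the point, J = [[-4.52057, -1.000], [-27.000, -3.000]] (det J = -13.43828).
Solving J·Δ = −F gives Δ = (0.325, -3.092).
Then the next iterate is (a, b)₁ = (-0.175, -6.092).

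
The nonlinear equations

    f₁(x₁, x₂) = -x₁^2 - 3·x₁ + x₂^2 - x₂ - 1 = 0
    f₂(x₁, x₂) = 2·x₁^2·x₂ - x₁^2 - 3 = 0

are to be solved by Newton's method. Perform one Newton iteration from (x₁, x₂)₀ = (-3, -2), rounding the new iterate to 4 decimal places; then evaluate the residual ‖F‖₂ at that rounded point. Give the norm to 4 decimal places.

13.9458

At (-3, -2): F = (5.0000, -48.0000).
Jacobian J = [[-2·x₁ - 3, 2·x₂ - 1], [4·x₁·x₂ - 2·x₁, 2·x₁^2]].
At the point, J = [[3.0000, -5.0000], [30.0000, 18.0000]] (det J = 204.0000).
Solving J·Δ = −F gives Δ = (0.7353, 1.4412).
Then the next iterate is (x₁, x₂)₁ = (-2.2647, -0.5588).
Re-evaluating at (-2.2647, -0.5588): F = (1.536291, -13.860887), so ‖F‖₂ = 13.9458.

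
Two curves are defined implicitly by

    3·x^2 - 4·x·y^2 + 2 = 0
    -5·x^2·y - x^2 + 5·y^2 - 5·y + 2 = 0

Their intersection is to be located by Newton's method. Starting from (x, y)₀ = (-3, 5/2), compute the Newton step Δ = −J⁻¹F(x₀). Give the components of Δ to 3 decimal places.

(0.910, -1.081)

At (-3, 5/2): F = (104.000, -100.750).
Jacobian J = [[6·x - 4·y^2, -8·x·y], [-10·x·y - 2·x, -5·x^2 + 10·y - 5]].
At the point, J = [[-43.000, 60.000], [81.000, -25.000]] (det J = -3785.000).
Solving J·Δ = −F gives Δ = (0.910, -1.081).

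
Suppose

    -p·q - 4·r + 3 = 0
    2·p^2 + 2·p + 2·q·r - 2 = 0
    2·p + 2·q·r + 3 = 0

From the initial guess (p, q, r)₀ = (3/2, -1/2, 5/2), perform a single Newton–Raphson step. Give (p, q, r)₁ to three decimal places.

At (3/2, -1/2, 5/2): F = (-6.250, 3.000, 3.500).
Jacobian J = [[-q, -p, -4], [4·p + 2, 2·r, 2·q], [2, 2·r, 2·q]].
At the point, J = [[0.500, -1.500, -4.000], [8.000, 5.000, -1.000], [2.000, 5.000, -1.000]] (det J = -129.000).
Solving J·Δ = −F gives Δ = (0.083, -0.971, -1.188).
Then the next iterate is (p, q, r)₁ = (1.583, -1.471, 1.312).

(1.583, -1.471, 1.312)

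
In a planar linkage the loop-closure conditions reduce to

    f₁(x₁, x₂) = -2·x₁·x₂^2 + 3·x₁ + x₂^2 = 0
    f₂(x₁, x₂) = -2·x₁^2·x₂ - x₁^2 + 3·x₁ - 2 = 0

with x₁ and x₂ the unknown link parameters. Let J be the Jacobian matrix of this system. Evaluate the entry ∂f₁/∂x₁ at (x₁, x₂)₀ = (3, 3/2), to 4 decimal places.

-1.5000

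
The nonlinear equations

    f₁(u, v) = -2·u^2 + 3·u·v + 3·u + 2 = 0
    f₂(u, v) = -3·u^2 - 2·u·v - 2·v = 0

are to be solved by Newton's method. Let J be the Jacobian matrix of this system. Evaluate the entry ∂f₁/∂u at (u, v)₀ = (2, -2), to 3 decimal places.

∂f₁/∂u = -4·u + 3·v + 3.
At (2, -2) this is -11.000.

-11.000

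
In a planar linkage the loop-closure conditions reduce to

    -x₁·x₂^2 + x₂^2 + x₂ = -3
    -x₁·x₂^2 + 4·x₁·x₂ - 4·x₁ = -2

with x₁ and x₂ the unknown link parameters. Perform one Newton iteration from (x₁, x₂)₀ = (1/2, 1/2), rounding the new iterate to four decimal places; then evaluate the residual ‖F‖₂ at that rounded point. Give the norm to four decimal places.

19.5025

At (1/2, 1/2): F = (3.6250, 0.8750).
Jacobian J = [[-x₂^2, -2·x₁·x₂ + 2·x₂ + 1], [-x₂^2 + 4·x₂ - 4, -2·x₁·x₂ + 4·x₁]].
At the point, J = [[-0.2500, 1.5000], [-2.2500, 1.5000]] (det J = 3.0000).
Solving J·Δ = −F gives Δ = (-1.3750, -2.6458).
Then the next iterate is (x₁, x₂)₁ = (-0.8750, -2.1458).
Re-evaluating at (-0.8750, -2.1458): F = (9.487558, 17.039200), so ‖F‖₂ = 19.5025.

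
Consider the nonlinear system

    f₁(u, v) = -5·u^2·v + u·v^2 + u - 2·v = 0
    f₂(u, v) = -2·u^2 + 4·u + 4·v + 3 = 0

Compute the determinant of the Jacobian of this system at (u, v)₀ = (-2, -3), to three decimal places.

-80.000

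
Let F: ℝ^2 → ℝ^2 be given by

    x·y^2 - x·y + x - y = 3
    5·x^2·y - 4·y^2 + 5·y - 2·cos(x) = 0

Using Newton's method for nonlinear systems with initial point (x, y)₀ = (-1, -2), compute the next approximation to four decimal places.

At (-1, -2): F = (-8.0000, -37.080605).
Jacobian J = [[y^2 - y + 1, 2·x·y - x - 1], [10·x·y + 2·sin(x), 5·x^2 - 8·y + 5]].
At the point, J = [[7.0000, 4.0000], [18.317058, 26.0000]] (det J = 108.731768).
Solving J·Δ = −F gives Δ = (0.5489, 1.0395).
Then the next iterate is (x, y)₁ = (-0.4511, -0.9605).

(-0.4511, -0.9605)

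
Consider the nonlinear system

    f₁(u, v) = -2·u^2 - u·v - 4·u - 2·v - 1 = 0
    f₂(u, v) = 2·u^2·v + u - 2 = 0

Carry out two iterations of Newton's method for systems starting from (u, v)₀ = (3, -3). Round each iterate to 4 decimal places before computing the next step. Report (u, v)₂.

(0.9545, -2.0669)

At (3, -3): F = (-16.0000, -53.0000).
Jacobian J = [[-4·u - v - 4, -u - 2], [4·u·v + 1, 2·u^2]].
At the point, J = [[-13.0000, -5.0000], [-35.0000, 18.0000]] (det J = -409.0000).
Solving J·Δ = −F gives Δ = (-1.3521, 0.3154).
Then the next iterate is (u, v)₁ = (1.6479, -2.6846).
Round to (1.6479, -2.6846) and repeat: F = (-3.229596, -14.932562), J = [[-7.9070, -3.6479], [-16.695809, 5.431149]].
Δ = (-0.6934, 0.6177), so (u, v)₂ = (0.9545, -2.0669).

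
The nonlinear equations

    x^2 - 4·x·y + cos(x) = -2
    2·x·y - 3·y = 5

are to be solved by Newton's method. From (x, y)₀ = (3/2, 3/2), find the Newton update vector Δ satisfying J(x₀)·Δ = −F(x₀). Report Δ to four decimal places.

At (3/2, 3/2): F = (-4.679263, -5.0000).
Jacobian J = [[2·x - 4·y - sin(x), -4·x], [2·y, 2·x - 3]].
At the point, J = [[-3.997495, -6.0000], [3.0000, 0.0000]] (det J = 18.0000).
Solving J·Δ = −F gives Δ = (1.6667, -1.8903).

(1.6667, -1.8903)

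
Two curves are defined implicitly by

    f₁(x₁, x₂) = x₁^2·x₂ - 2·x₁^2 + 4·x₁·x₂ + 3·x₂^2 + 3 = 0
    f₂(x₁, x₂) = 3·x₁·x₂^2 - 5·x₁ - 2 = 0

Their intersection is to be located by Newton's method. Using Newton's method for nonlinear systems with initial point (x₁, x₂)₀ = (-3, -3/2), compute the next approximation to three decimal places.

(-2.558, -1.260)

At (-3, -3/2): F = (-3.750, -7.250).
Jacobian J = [[2·x₁·x₂ - 4·x₁ + 4·x₂, x₁^2 + 4·x₁ + 6·x₂], [3·x₂^2 - 5, 6·x₁·x₂]].
At the point, J = [[15.000, -12.000], [1.750, 27.000]] (det J = 426.000).
Solving J·Δ = −F gives Δ = (0.442, 0.240).
Then the next iterate is (x₁, x₂)₁ = (-2.558, -1.260).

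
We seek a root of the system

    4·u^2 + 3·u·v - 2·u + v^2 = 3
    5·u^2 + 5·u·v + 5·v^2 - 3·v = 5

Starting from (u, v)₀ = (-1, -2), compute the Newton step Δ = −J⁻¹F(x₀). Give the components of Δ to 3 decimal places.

At (-1, -2): F = (13.000, 36.000).
Jacobian J = [[8·u + 3·v - 2, 3·u + 2·v], [10·u + 5·v, 5·u + 10·v - 3]].
At the point, J = [[-16.000, -7.000], [-20.000, -28.000]] (det J = 308.000).
Solving J·Δ = −F gives Δ = (0.364, 1.026).

(0.364, 1.026)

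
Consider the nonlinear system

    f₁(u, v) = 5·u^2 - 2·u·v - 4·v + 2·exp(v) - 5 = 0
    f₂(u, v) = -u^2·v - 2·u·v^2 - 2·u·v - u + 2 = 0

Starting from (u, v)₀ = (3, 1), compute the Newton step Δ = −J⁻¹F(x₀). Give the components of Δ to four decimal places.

(-1.3113, -0.2806)

At (3, 1): F = (35.436564, -22.0000).
Jacobian J = [[10·u - 2·v, -2·u + 2·exp(v) - 4], [-2·u·v - 2·v^2 - 2·v - 1, -u^2 - 4·u·v - 2·u]].
At the point, J = [[28.0000, -4.563436], [-11.0000, -27.0000]] (det J = -806.197800).
Solving J·Δ = −F gives Δ = (-1.3113, -0.2806).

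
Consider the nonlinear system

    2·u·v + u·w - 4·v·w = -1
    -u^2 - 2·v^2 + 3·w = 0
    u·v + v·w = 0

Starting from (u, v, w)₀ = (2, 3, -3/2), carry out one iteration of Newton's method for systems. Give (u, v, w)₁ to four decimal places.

(1.1381, 1.2427, -0.8452)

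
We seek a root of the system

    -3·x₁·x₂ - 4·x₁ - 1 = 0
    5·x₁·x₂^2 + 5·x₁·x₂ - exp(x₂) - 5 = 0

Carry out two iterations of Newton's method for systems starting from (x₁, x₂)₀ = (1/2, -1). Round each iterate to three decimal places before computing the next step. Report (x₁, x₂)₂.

(0.296, -2.804)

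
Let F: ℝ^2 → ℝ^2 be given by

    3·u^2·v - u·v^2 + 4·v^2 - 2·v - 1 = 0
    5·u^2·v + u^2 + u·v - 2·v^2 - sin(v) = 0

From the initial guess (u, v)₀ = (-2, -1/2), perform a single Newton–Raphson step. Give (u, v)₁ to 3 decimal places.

(-1.250, -0.453)

At (-2, -1/2): F = (-4.500, -5.02057).
Jacobian J = [[6·u·v - v^2, 3·u^2 - 2·u·v + 8·v - 2], [10·u·v + 2·u + v, 5·u^2 + u - 4·v - cos(v)]].
At the point, J = [[5.750, 4.000], [5.500, 19.12242]] (det J = 87.95390).
Solving J·Δ = −F gives Δ = (0.750, 0.047).
Then the next iterate is (u, v)₁ = (-1.250, -0.453).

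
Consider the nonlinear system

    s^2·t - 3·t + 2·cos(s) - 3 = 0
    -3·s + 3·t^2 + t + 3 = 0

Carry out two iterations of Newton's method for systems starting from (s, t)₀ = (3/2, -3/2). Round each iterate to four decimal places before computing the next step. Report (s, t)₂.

(0.7711, -0.3999)

At (3/2, -3/2): F = (-1.733526, 3.7500).
Jacobian J = [[2·s·t - 2·sin(s), s^2 - 3], [-3, 6·t + 1]].
At the point, J = [[-6.494990, -0.7500], [-3.0000, -8.0000]] (det J = 49.709920).
Solving J·Δ = −F gives Δ = (-0.3356, 0.5946).
Then the next iterate is (s, t)₁ = (1.1644, -0.9054).
Round to (1.1644, -0.9054) and repeat: F = (-0.720763, 1.060647), J = [[-3.945598, -1.644173], [-3.0000, -4.4324]].
Δ = (-0.3933, 0.5055), so (s, t)₂ = (0.7711, -0.3999).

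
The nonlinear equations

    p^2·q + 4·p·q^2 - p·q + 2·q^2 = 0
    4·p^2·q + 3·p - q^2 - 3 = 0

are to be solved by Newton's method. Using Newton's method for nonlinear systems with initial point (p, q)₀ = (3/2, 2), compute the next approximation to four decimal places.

(1.0663, 1.2420)

At (3/2, 2): F = (33.5000, 15.5000).
Jacobian J = [[2·p·q + 4·q^2 - q, p^2 + 8·p·q - p + 4·q], [8·p·q + 3, 4·p^2 - 2·q]].
At the point, J = [[20.0000, 32.7500], [27.0000, 5.0000]] (det J = -784.2500).
Solving J·Δ = −F gives Δ = (-0.4337, -0.7580).
Then the next iterate is (p, q)₁ = (1.0663, 1.2420).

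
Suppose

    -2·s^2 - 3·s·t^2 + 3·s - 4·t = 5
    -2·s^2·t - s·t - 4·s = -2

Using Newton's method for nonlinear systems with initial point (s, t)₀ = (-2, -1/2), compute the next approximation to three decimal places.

At (-2, -1/2): F = (-15.500, 13.000).
Jacobian J = [[-4·s - 3·t^2 + 3, -6·s·t - 4], [-4·s·t - t - 4, -2·s^2 - s]].
At the point, J = [[10.250, -10.000], [-7.500, -6.000]] (det J = -136.500).
Solving J·Δ = −F gives Δ = (1.634, 0.125).
Then the next iterate is (s, t)₁ = (-0.366, -0.375).

(-0.366, -0.375)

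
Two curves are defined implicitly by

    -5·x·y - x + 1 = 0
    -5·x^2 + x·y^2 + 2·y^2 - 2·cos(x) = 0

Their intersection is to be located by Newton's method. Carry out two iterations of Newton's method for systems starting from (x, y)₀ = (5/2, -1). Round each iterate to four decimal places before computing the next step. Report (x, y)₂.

(0.4017, -0.2571)

At (5/2, -1): F = (11.0000, -25.147713).
Jacobian J = [[-5·y - 1, -5·x], [-10·x + y^2 + 2·sin(x), 2·x·y + 4·y]].
At the point, J = [[4.0000, -12.5000], [-22.803056, -9.0000]] (det J = -321.038196).
Solving J·Δ = −F gives Δ = (-1.2875, 0.4680).
Then the next iterate is (x, y)₁ = (1.2125, -0.5320).
Round to (1.2125, -0.5320) and repeat: F = (3.012750, -7.142925), J = [[1.6600, -6.0625], [-9.968985, -3.4181]].
Δ = (-0.8108, 0.2749), so (x, y)₂ = (0.4017, -0.2571).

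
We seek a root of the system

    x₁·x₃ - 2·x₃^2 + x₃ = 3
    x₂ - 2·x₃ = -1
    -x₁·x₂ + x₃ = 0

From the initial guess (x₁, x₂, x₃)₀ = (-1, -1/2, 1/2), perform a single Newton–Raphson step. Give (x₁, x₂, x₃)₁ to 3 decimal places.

(2.800, -1.600, -0.300)

At (-1, -1/2, 1/2): F = (-3.500, -0.500, 0.000).
Jacobian J = [[x₃, 0, x₁ - 4·x₃ + 1], [0, 1, -2], [-x₂, -x₁, 1]].
At the point, J = [[0.500, 0.000, -2.000], [0.000, 1.000, -2.000], [0.500, 1.000, 1.000]] (det J = 2.500).
Solving J·Δ = −F gives Δ = (3.800, -1.100, -0.800).
Then the next iterate is (x₁, x₂, x₃)₁ = (2.800, -1.600, -0.300).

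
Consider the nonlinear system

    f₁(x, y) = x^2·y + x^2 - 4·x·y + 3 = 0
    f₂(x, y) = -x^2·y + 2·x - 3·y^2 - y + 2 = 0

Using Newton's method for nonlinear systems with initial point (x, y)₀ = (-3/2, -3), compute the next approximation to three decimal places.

(-1.076, -1.561)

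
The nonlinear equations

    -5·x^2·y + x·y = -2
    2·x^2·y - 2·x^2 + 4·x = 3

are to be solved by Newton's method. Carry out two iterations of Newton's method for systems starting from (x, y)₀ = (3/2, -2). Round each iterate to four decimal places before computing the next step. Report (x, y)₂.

At (3/2, -2): F = (21.5000, -10.5000).
Jacobian J = [[-10·x·y + y, -5·x^2 + x], [4·x·y - 4·x + 4, 2·x^2]].
At the point, J = [[28.0000, -9.7500], [-14.0000, 4.5000]] (det J = -10.5000).
Solving J·Δ = −F gives Δ = (-0.5357, 0.6667).
Then the next iterate is (x, y)₁ = (0.9643, -1.3333).
Round to (0.9643, -1.3333) and repeat: F = (6.913307, -3.482152), J = [[11.523712, -3.685072], [-5.000005, 1.859749]].
Δ = (-0.0083, 1.8500), so (x, y)₂ = (0.9560, 0.5167).

(0.9560, 0.5167)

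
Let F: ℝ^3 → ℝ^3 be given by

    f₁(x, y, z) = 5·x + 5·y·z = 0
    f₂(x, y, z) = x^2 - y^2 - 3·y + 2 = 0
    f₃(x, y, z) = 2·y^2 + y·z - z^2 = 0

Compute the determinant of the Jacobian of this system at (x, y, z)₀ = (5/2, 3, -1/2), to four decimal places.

732.5000

J = [[5, 5·z, 5·y], [2·x, -2·y - 3, 0], [0, 4·y + z, y - 2·z]].
At the point, J = [[5.0000, -2.5000, 15.0000], [5.0000, -9.0000, 0.0000], [0.0000, 11.5000, 4.0000]].
det J = 732.5000.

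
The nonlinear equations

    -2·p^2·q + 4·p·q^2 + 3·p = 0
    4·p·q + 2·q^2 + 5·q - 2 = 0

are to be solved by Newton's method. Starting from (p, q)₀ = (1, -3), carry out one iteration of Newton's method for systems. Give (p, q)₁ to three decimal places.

(0.095, -3.045)

At (1, -3): F = (45.000, -11.000).
Jacobian J = [[-4·p·q + 4·q^2 + 3, -2·p^2 + 8·p·q], [4·q, 4·p + 4·q + 5]].
At the point, J = [[51.000, -26.000], [-12.000, -3.000]] (det J = -465.000).
Solving J·Δ = −F gives Δ = (-0.905, -0.045).
Then the next iterate is (p, q)₁ = (0.095, -3.045).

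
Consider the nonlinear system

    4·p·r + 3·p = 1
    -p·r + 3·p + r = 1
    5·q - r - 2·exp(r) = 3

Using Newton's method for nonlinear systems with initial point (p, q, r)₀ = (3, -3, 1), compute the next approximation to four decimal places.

(0.0526, 1.9551, 1.0526)

At (3, -3, 1): F = (20.0000, 6.0000, -24.436564).
Jacobian J = [[4·r + 3, 0, 4·p], [-r + 3, 0, -p + 1], [0, 5, -2·exp(r) - 1]].
At the point, J = [[7.0000, 0.0000, 12.0000], [2.0000, 0.0000, -2.0000], [0.0000, 5.0000, -6.436564]] (det J = 190.0000).
Solving J·Δ = −F gives Δ = (-2.9474, 4.9551, 0.0526).
Then the next iterate is (p, q, r)₁ = (0.0526, 1.9551, 1.0526).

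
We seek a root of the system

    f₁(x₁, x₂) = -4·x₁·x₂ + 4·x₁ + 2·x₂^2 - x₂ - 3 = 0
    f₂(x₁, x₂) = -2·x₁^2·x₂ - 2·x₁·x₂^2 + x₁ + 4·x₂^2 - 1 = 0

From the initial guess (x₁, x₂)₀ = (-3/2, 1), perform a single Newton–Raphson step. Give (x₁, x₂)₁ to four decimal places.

(-1.9222, 1.2222)

At (-3/2, 1): F = (-2.0000, 0.0000).
Jacobian J = [[-4·x₂ + 4, -4·x₁ + 4·x₂ - 1], [-4·x₁·x₂ - 2·x₂^2 + 1, -2·x₁^2 - 4·x₁·x₂ + 8·x₂]].
At the point, J = [[0.0000, 9.0000], [5.0000, 9.5000]] (det J = -45.0000).
Solving J·Δ = −F gives Δ = (-0.4222, 0.2222).
Then the next iterate is (x₁, x₂)₁ = (-1.9222, 1.2222).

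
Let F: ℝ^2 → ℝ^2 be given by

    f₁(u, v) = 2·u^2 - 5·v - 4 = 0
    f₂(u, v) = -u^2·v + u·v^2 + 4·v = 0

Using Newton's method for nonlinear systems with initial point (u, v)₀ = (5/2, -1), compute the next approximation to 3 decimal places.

(0.756, -1.788)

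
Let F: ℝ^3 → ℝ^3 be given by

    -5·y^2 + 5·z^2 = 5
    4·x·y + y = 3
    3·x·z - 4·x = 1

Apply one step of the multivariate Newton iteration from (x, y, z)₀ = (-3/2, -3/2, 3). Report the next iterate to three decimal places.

At (-3/2, -3/2, 3): F = (28.750, 4.500, -8.500).
Jacobian J = [[0, -10·y, 10·z], [4·y, 4·x + 1, 0], [3·z - 4, 0, 3·x]].
At the point, J = [[0.000, 15.000, 30.000], [-6.000, -5.000, 0.000], [5.000, 0.000, -4.500]] (det J = 345.000).
Solving J·Δ = −F gives Δ = (0.940, -0.228, -0.844).
Then the next iterate is (x, y, z)₁ = (-0.560, -1.728, 2.156).

(-0.560, -1.728, 2.156)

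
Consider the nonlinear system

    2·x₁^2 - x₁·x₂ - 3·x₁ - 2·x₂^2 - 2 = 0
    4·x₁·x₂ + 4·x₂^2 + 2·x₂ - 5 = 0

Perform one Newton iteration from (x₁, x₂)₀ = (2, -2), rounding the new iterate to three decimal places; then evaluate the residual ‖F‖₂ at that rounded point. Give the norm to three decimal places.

184.377

At (2, -2): F = (-4.000, -9.000).
Jacobian J = [[4·x₁ - x₂ - 3, -x₁ - 4·x₂], [4·x₂, 4·x₁ + 8·x₂ + 2]].
At the point, J = [[7.000, 6.000], [-8.000, -6.000]] (det J = 6.000).
Solving J·Δ = −F gives Δ = (-13.000, 15.833).
Then the next iterate is (x₁, x₂)₁ = (-11.000, 13.833).
Re-evaluating at (-11.000, 13.833): F = (42.45922, 179.42156), so ‖F‖₂ = 184.377.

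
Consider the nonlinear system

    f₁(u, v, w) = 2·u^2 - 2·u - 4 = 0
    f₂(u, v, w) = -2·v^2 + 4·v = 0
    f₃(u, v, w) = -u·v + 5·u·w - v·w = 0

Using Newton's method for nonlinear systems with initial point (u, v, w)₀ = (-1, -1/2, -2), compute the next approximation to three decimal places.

At (-1, -1/2, -2): F = (0.000, -2.500, 8.500).
Jacobian J = [[4·u - 2, 0, 0], [0, -4·v + 4, 0], [-v + 5·w, -u - w, 5·u - v]].
At the point, J = [[-6.000, 0.000, 0.000], [0.000, 6.000, 0.000], [-9.500, 3.000, -4.500]] (det J = 162.000).
Solving J·Δ = −F gives Δ = (0.000, 0.417, 2.167).
Then the next iterate is (u, v, w)₁ = (-1.000, -0.083, 0.167).

(-1.000, -0.083, 0.167)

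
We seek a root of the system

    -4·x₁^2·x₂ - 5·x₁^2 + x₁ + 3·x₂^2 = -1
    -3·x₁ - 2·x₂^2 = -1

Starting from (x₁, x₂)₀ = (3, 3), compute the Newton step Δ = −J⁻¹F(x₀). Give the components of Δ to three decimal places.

(-0.860, -1.952)

At (3, 3): F = (-122.000, -26.000).
Jacobian J = [[-8·x₁·x₂ - 10·x₁ + 1, -4·x₁^2 + 6·x₂], [-3, -4·x₂]].
At the point, J = [[-101.000, -18.000], [-3.000, -12.000]] (det J = 1158.000).
Solving J·Δ = −F gives Δ = (-0.860, -1.952).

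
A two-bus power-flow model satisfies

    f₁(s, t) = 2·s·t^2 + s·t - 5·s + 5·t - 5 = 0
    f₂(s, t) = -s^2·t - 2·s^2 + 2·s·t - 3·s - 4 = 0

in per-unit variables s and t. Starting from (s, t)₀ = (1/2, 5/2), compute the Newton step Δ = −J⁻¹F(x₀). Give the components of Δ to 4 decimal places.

At (1/2, 5/2): F = (12.5000, -4.1250).
Jacobian J = [[2·t^2 + t - 5, 4·s·t + s + 5], [-2·s·t - 4·s + 2·t - 3, -s^2 + 2·s]].
At the point, J = [[10.0000, 10.5000], [-2.5000, 0.7500]] (det J = 33.7500).
Solving J·Δ = −F gives Δ = (-1.5611, 0.2963).

(-1.5611, 0.2963)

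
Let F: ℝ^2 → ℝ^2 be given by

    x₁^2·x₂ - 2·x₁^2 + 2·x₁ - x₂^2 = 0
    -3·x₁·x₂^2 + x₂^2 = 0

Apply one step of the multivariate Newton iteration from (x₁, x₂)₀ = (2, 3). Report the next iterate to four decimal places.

(1.7436, 1.7308)

At (2, 3): F = (-1.0000, -45.0000).
Jacobian J = [[2·x₁·x₂ - 4·x₁ + 2, x₁^2 - 2·x₂], [-3·x₂^2, -6·x₁·x₂ + 2·x₂]].
At the point, J = [[6.0000, -2.0000], [-27.0000, -30.0000]] (det J = -234.0000).
Solving J·Δ = −F gives Δ = (-0.2564, -1.2692).
Then the next iterate is (x₁, x₂)₁ = (1.7436, 1.7308).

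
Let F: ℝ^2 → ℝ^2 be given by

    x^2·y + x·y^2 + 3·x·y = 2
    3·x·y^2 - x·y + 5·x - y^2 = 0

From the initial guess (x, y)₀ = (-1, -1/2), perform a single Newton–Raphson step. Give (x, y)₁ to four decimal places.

At (-1, -1/2): F = (-1.2500, -6.5000).
Jacobian J = [[2·x·y + y^2 + 3·y, x^2 + 2·x·y + 3·x], [3·y^2 - y + 5, 6·x·y - x - 2·y]].
At the point, J = [[-0.2500, -1.0000], [6.2500, 5.0000]] (det J = 5.0000).
Solving J·Δ = −F gives Δ = (2.5500, -1.8875).
Then the next iterate is (x, y)₁ = (1.5500, -2.3875).

(1.5500, -2.3875)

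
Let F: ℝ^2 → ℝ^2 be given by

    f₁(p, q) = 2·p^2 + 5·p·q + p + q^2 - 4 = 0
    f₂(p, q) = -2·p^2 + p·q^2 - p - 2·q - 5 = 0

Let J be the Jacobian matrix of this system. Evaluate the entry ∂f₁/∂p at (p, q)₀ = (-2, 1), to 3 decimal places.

-2.000

∂f₁/∂p = 4·p + 5·q + 1.
At (-2, 1) this is -2.000.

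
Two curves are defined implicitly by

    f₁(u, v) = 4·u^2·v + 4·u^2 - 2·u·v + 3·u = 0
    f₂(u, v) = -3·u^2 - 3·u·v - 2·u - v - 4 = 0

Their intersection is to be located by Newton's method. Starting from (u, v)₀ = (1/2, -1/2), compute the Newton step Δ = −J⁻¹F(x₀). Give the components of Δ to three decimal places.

(-0.417, -1.217)

At (1/2, -1/2): F = (2.500, -4.500).
Jacobian J = [[8·u·v + 8·u - 2·v + 3, 4·u^2 - 2·u], [-6·u - 3·v - 2, -3·u - 1]].
At the point, J = [[6.000, 0.000], [-3.500, -2.500]] (det J = -15.000).
Solving J·Δ = −F gives Δ = (-0.417, -1.217).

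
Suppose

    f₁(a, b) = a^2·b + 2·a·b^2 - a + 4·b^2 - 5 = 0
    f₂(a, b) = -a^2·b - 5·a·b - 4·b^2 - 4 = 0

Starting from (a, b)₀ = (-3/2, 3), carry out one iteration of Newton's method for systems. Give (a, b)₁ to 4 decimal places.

(-1.7948, 1.8010)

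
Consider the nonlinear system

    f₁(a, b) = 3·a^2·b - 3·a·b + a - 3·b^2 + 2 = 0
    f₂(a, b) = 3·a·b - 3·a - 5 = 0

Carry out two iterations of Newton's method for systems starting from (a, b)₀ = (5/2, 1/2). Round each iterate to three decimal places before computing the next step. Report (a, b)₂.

(8.454, 0.394)

At (5/2, 1/2): F = (9.375, -8.750).
Jacobian J = [[6·a·b - 3·b + 1, 3·a^2 - 3·a - 6·b], [3·b - 3, 3·a]].
At the point, J = [[7.000, 8.250], [-1.500, 7.500]] (det J = 64.875).
Solving J·Δ = −F gives Δ = (-2.197, 0.727).
Then the next iterate is (a, b)₁ = (0.303, 1.227).
Round to (0.303, 1.227) and repeat: F = (-2.99098, -4.79366), J = [[-0.45031, -7.99557], [0.681, 0.909]].
Δ = (8.151, -0.833), so (a, b)₂ = (8.454, 0.394).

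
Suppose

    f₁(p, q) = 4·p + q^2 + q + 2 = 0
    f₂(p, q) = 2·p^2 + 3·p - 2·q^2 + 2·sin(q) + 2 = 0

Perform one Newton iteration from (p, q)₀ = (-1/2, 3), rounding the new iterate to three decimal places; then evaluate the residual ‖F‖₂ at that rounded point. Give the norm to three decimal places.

At (-1/2, 3): F = (12.000, -16.71776).
Jacobian J = [[4, 2·q + 1], [4·p + 3, -4·q + 2·cos(q)]].
At the point, J = [[4.000, 7.000], [1.000, -13.97998]] (det J = -62.91994).
Solving J·Δ = −F gives Δ = (-0.806, -1.254).
Then the next iterate is (p, q)₁ = (-1.306, 1.746).
Re-evaluating at (-1.306, 1.746): F = (1.57052, -2.63438), so ‖F‖₂ = 3.067.

3.067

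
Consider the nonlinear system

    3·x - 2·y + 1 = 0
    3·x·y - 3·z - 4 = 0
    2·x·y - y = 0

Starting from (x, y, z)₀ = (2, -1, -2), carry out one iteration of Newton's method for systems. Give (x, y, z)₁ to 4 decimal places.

(-2.2000, -2.8000, -2.7333)

At (2, -1, -2): F = (9.0000, -4.0000, -3.0000).
Jacobian J = [[3, -2, 0], [3·y, 3·x, -3], [2·y, 2·x - 1, 0]].
At the point, J = [[3.0000, -2.0000, 0.0000], [-3.0000, 6.0000, -3.0000], [-2.0000, 3.0000, 0.0000]] (det J = 15.0000).
Solving J·Δ = −F gives Δ = (-4.2000, -1.8000, -0.7333).
Then the next iterate is (x, y, z)₁ = (-2.2000, -2.8000, -2.7333).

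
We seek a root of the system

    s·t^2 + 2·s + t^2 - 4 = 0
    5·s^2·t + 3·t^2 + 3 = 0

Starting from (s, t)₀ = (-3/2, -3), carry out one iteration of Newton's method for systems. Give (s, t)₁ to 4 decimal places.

(-1.0753, -0.7240)

At (-3/2, -3): F = (-11.5000, -3.7500).
Jacobian J = [[t^2 + 2, 2·s·t + 2·t], [10·s·t, 5·s^2 + 6·t]].
At the point, J = [[11.0000, 3.0000], [45.0000, -6.7500]] (det J = -209.2500).
Solving J·Δ = −F gives Δ = (0.4247, 2.2760).
Then the next iterate is (s, t)₁ = (-1.0753, -0.7240).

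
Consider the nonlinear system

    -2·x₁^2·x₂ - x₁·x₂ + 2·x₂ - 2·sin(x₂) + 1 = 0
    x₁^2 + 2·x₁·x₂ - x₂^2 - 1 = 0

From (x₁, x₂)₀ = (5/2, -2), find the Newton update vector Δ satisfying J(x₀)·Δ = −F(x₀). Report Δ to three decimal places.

At (5/2, -2): F = (28.81859, -8.750).
Jacobian J = [[-4·x₁·x₂ - x₂, -2·x₁^2 - x₁ - 2·cos(x₂) + 2], [2·x₁ + 2·x₂, 2·x₁ - 2·x₂]].
At the point, J = [[22.000, -12.16771], [1.000, 9.000]] (det J = 210.16771).
Solving J·Δ = −F gives Δ = (-0.728, 1.053).

(-0.728, 1.053)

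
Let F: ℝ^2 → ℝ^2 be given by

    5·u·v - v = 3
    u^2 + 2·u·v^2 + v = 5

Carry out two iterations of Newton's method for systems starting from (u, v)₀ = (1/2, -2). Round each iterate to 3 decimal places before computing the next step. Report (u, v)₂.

(0.085, -6.751)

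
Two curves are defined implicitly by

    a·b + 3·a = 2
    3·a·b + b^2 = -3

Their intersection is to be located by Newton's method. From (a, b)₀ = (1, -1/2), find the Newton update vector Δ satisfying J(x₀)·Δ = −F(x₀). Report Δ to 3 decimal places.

(0.115, -0.788)

At (1, -1/2): F = (0.500, 1.750).
Jacobian J = [[b + 3, a], [3·b, 3·a + 2·b]].
At the point, J = [[2.500, 1.000], [-1.500, 2.000]] (det J = 6.500).
Solving J·Δ = −F gives Δ = (0.115, -0.788).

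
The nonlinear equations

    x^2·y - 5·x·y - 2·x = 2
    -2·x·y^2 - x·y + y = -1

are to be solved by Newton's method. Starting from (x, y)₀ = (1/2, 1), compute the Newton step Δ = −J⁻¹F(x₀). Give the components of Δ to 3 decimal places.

(-4.000, 8.333)

At (1/2, 1): F = (-5.250, 0.500).
Jacobian J = [[2·x·y - 5·y - 2, x^2 - 5·x], [-2·y^2 - y, -4·x·y - x + 1]].
At the point, J = [[-6.000, -2.250], [-3.000, -1.500]] (det J = 2.250).
Solving J·Δ = −F gives Δ = (-4.000, 8.333).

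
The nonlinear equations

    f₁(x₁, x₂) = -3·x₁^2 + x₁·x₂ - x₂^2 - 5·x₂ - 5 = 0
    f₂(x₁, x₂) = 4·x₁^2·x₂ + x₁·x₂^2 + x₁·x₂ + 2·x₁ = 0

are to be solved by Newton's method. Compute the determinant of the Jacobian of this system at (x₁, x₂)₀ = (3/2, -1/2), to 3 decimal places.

-96.125

J = [[-6·x₁ + x₂, x₁ - 2·x₂ - 5], [8·x₁·x₂ + x₂^2 + x₂ + 2, 4·x₁^2 + 2·x₁·x₂ + x₁]].
At the point, J = [[-9.500, -2.500], [-4.250, 9.000]].
det J = -96.125.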